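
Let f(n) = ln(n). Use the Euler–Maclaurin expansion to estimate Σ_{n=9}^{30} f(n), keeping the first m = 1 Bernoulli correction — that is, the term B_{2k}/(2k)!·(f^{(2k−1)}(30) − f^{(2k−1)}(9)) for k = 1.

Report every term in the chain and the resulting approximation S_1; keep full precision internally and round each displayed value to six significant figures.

∫_9^30 ln(x) dx evaluates to 61.2609.
Endpoint term: (f(9) + f(30))/2 = (2.19722 + 3.40120)/2 = 2.79921.
Integral + boundary = 64.0601.
k=1: B_{2}/(2)! × [f^{(1)}(30) − f^{(1)}(9)] = 1/12 × (0.0333333 − 0.111111) = -0.00648148.

S_1 ≈ 64.0536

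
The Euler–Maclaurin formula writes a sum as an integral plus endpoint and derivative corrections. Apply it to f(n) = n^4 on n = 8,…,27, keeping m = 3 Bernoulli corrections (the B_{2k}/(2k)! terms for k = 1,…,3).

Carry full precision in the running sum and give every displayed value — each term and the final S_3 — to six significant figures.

S_3 ≈ 3.13739e+06

The integral term ∫_8^27 x^4 dx = 2.86323e+06.
Boundary: ½(f(8) + f(27)) = ½(4096.00 + 531441) = 267768.
Integral + boundary = 3.13100e+06.
k=1: B_{2}/(2)! × [f^{(1)}(27) − f^{(1)}(8)] = 1/12 × (78732.0 − 2048.00) = 6390.33.
Running total after k=1: 3.13739e+06.
k=2: B_{4}/(4)! × [f^{(3)}(27) − f^{(3)}(8)] = −1/720 × (648.000 − 192.000) = -0.633333.
Running total after k=2: 3.13739e+06.
k=3: B_{6}/(6)! × [f^{(5)}(27) − f^{(5)}(8)] = 1/30240 × (0.00000 − 0.00000) = 0.00000.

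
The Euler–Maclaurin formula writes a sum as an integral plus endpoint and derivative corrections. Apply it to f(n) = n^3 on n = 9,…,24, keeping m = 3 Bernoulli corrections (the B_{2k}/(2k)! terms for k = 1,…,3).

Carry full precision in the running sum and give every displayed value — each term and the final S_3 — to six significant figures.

Integral: ∫_9^24 x^3 dx = 81303.8.
Boundary: ½(f(9) + f(24)) = ½(729.000 + 13824.0) = 7276.50.
So far: 88580.2.
Correction k=1: B_{2}/2! · (f^{(1)}(24) − f^{(1)}(9)) = 1/12 · (1728.00 − 243.000) = 123.750.
Running total after k=1: 88704.0.
Correction k=2: B_{4}/4! · (f^{(3)}(24) − f^{(3)}(9)) = −1/720 · (6.00000 − 6.00000) = 0.00000.
Running total after k=2: 88704.0.
Correction k=3: B_{6}/6! · (f^{(5)}(24) − f^{(5)}(9)) = 1/30240 · (0.00000 − 0.00000) = 0.00000.

S_3 ≈ 88704.0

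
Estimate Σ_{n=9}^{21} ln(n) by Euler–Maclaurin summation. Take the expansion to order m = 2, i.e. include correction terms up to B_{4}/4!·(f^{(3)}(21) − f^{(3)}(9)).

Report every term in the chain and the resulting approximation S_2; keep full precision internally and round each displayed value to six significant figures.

∫_9^21 ln(x) dx evaluates to 32.1599.
Endpoint term: (f(9) + f(21))/2 = (2.19722 + 3.04452)/2 = 2.62087.
Integral + boundary = 34.7808.
Correction k=1: B_{2}/2! · (f^{(1)}(21) − f^{(1)}(9)) = 1/12 · (0.0476190 − 0.111111) = -0.00529101.
Running total after k=1: 34.7755.
Correction k=2: B_{4}/4! · (f^{(3)}(21) − f^{(3)}(9)) = −1/720 · (0.000215959 − 0.00274348) = 3.51045e-06.

S_2 ≈ 34.7755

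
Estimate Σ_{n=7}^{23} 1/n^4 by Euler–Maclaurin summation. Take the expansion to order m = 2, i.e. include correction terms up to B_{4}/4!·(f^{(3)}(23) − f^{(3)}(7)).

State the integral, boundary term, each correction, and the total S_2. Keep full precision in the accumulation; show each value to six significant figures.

S_2 ≈ 0.00117403

Integral: ∫_7^23 1/x^4 dx = 0.000944421.
½[f(7) + f(23)] = ½[0.000416493 + 3.57346e-06] = 0.000210033.
Integral + boundary = 0.00115445.
Order-1 term: 1/12 · (-6.21471e-07 − (-0.000237996)) = 1.97812e-05.
Partial sum through k=1: 0.00117424.
Order-2 term: −1/720 · (-3.52441e-08 − (-0.000145712)) = -2.02329e-07.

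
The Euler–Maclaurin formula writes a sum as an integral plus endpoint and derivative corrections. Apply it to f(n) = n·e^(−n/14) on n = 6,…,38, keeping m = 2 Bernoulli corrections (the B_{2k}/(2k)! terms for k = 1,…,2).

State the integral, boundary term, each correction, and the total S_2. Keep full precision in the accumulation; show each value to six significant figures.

The integral term ∫_6^38 x·e^(−x/14) dx = 134.171.
Boundary: ½(f(6) + f(38)) = ½(3.90863 + 2.51759) = 3.21311.
Running total after boundary: 137.384.
k=1: B_{2}/(2)! × [f^{(1)}(38) − f^{(1)}(6)] = 1/12 × (-0.113575 − 0.372251) = -0.0404855.
After k=1: 137.344.
k=2: B_{4}/(4)! × [f^{(3)}(38) − f^{(3)}(6)] = −1/720 × (9.65776e-05 − 0.00854658) = 1.17361e-05.

S_2 ≈ 137.344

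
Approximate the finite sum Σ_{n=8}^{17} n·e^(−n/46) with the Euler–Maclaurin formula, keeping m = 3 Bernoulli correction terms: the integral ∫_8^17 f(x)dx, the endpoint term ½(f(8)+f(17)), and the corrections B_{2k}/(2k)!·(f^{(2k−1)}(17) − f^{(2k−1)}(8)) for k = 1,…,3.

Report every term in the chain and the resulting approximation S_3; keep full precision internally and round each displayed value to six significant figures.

S_3 ≈ 94.0741

∫_8^17 x·e^(−x/46) dx evaluates to 84.8604.
½[f(8) + f(17)] = ½[6.72296 + 11.7476] = 9.23527.
Integral + boundary = 94.0957.
k=1: B_{2}/(2)! × [f^{(1)}(17) − f^{(1)}(8)] = 1/12 × (0.435652 − 0.694219) = -0.0215472.
After k=1: 94.0741.
k=2: B_{4}/(4)! × [f^{(3)}(17) − f^{(3)}(8)] = −1/720 × (0.000859037 − 0.00112238) = 3.65756e-07.
After k=2: 94.0741.
k=3: B_{6}/(6)! × [f^{(5)}(17) − f^{(5)}(8)] = 1/30240 × (7.14645e-07 − 9.05804e-07) = -6.32141e-12.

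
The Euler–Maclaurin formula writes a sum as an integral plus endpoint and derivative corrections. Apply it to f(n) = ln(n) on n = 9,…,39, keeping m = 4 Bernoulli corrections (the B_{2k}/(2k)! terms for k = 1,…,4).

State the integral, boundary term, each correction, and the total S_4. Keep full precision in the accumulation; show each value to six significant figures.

The integral term ∫_9^39 ln(x) dx = 93.1039.
½[f(9) + f(39)] = ½[2.19722 + 3.66356] = 2.93039.
So far: 96.0343.
k=1: B_{2}/(2)! × [f^{(1)}(39) − f^{(1)}(9)] = 1/12 × (0.0256410 − 0.111111) = -0.00712251.
Partial sum through k=1: 96.0272.
k=2: B_{4}/(4)! × [f^{(3)}(39) − f^{(3)}(9)] = −1/720 × (3.37160e-05 − 0.00274348) = 3.76357e-06.
Partial sum through k=2: 96.0272.
k=3: B_{6}/(6)! × [f^{(5)}(39) − f^{(5)}(9)] = 1/30240 × (2.66004e-07 − 0.000406442) = -1.34317e-08.
Partial sum through k=3: 96.0272.
k=4: B_{8}/(8)! × [f^{(7)}(39) − f^{(7)}(9)] = −1/1209600 × (5.24663e-09 − 0.000150534) = 1.24445e-10.

S_4 ≈ 96.0272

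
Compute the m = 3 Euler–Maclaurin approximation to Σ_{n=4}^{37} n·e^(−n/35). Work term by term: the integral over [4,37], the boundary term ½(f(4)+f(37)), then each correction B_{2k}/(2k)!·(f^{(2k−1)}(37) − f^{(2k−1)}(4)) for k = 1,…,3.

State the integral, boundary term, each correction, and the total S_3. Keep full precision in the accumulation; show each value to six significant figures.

∫_4^37 x·e^(−x/35) dx evaluates to 342.017.
½[f(4) + f(37)] = ½[3.56801 + 12.8555] = 8.21178.
Running total after boundary: 350.229.
Order-1 term: 1/12 · (-0.0198541 − 0.790060) = -0.0674928.
After k=1: 350.162.
Order-2 term: −1/720 · (0.000551053 − 0.00210128) = 2.15309e-06.
After k=2: 350.162.
Order-3 term: 1/30240 · (9.12909e-07 − 2.90417e-06) = -6.58486e-11.

S_3 ≈ 350.162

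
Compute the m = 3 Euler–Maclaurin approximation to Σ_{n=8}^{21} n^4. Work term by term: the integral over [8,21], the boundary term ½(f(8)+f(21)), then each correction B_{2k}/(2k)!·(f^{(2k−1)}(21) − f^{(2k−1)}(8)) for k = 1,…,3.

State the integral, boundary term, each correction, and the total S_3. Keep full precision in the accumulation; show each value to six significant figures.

The integral term ∫_8^21 x^4 dx = 810267.
Boundary: ½(f(8) + f(21)) = ½(4096.00 + 194481) = 99288.5.
Running total after boundary: 909555.
k=1: B_{2}/(2)! × [f^{(1)}(21) − f^{(1)}(8)] = 1/12 × (37044.0 − 2048.00) = 2916.33.
Partial sum through k=1: 912471.
k=2: B_{4}/(4)! × [f^{(3)}(21) − f^{(3)}(8)] = −1/720 × (504.000 − 192.000) = -0.433333.
Partial sum through k=2: 912471.
k=3: B_{6}/(6)! × [f^{(5)}(21) − f^{(5)}(8)] = 1/30240 × (0.00000 − 0.00000) = 0.00000.

S_3 ≈ 912471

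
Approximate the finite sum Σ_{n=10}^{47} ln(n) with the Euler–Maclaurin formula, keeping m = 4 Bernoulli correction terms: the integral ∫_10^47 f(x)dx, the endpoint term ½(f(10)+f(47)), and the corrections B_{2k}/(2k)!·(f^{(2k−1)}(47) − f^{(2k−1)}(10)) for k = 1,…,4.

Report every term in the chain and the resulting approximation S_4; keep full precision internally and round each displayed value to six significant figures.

∫_10^47 ln(x) dx evaluates to 120.931.
Boundary: ½(f(10) + f(47)) = ½(2.30259 + 3.85015) = 3.07637.
So far: 124.007.
k=1: B_{2}/(2)! × [f^{(1)}(47) − f^{(1)}(10)] = 1/12 × (0.0212766 − 0.100000) = -0.00656028.
Partial sum through k=1: 124.001.
k=2: B_{4}/(4)! × [f^{(3)}(47) − f^{(3)}(10)] = −1/720 × (1.92636e-05 − 0.00200000) = 2.75102e-06.
Partial sum through k=2: 124.001.
k=3: B_{6}/(6)! × [f^{(5)}(47) − f^{(5)}(10)] = 1/30240 × (1.04646e-07 − 0.000240000) = -7.93305e-09.
Partial sum through k=3: 124.001.
k=4: B_{8}/(8)! × [f^{(7)}(47) − f^{(7)}(10)] = −1/1209600 × (1.42117e-09 − 7.20000e-05) = 5.95226e-11.

S_4 ≈ 124.001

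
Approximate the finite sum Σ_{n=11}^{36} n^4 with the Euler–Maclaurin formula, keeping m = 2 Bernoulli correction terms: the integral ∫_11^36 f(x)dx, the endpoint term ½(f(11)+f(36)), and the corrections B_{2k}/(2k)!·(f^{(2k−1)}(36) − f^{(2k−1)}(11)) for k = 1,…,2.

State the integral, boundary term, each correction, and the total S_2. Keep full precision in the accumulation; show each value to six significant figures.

S_2 ≈ 1.29233e+07

The integral term ∫_11^36 x^4 dx = 1.20610e+07.
Boundary: ½(f(11) + f(36)) = ½(14641.0 + 1.67962e+06) = 847128.
So far: 1.29082e+07.
k=1: B_{2}/(2)! × [f^{(1)}(36) − f^{(1)}(11)] = 1/12 × (186624 − 5324.00) = 15108.3.
Partial sum through k=1: 1.29233e+07.
k=2: B_{4}/(4)! × [f^{(3)}(36) − f^{(3)}(11)] = −1/720 × (864.000 − 264.000) = -0.833333.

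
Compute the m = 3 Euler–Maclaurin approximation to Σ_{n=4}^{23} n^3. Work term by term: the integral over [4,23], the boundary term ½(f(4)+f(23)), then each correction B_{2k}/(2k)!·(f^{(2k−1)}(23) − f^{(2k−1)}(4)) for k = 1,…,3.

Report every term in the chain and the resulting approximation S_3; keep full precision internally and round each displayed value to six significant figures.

S_3 ≈ 76140.0

∫_4^23 x^3 dx evaluates to 69896.2.
½[f(4) + f(23)] = ½[64.0000 + 12167.0] = 6115.50.
Integral + boundary = 76011.8.
Correction k=1: B_{2}/2! · (f^{(1)}(23) − f^{(1)}(4)) = 1/12 · (1587.00 − 48.0000) = 128.250.
Partial sum through k=1: 76140.0.
Correction k=2: B_{4}/4! · (f^{(3)}(23) − f^{(3)}(4)) = −1/720 · (6.00000 − 6.00000) = 0.00000.
Partial sum through k=2: 76140.0.
Correction k=3: B_{6}/6! · (f^{(5)}(23) − f^{(5)}(4)) = 1/30240 · (0.00000 − 0.00000) = 0.00000.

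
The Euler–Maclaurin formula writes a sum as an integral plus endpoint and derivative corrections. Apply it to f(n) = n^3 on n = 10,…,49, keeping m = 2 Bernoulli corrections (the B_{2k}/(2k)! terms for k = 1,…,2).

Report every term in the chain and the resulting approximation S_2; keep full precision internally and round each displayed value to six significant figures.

S_2 ≈ 1.49860e+06

∫_10^49 x^3 dx evaluates to 1.43870e+06.
Endpoint term: (f(10) + f(49))/2 = (1000.00 + 117649)/2 = 59324.5.
So far: 1.49802e+06.
Correction k=1: B_{2}/2! · (f^{(1)}(49) − f^{(1)}(10)) = 1/12 · (7203.00 − 300.000) = 575.250.
Running total after k=1: 1.49860e+06.
Correction k=2: B_{4}/4! · (f^{(3)}(49) − f^{(3)}(10)) = −1/720 · (6.00000 − 6.00000) = 0.00000.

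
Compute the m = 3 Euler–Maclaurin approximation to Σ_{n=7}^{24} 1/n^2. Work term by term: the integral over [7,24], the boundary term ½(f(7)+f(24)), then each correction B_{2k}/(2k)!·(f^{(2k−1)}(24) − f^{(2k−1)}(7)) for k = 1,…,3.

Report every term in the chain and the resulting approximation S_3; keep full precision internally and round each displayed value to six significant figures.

The integral term ∫_7^24 1/x^2 dx = 0.101190.
Endpoint term: (f(7) + f(24))/2 = (0.0204082 + 0.00173611)/2 = 0.0110721.
So far: 0.112263.
Order-1 term: 1/12 · (-0.000144676 − (-0.00583090)) = 0.000473852.
Partial sum through k=1: 0.112736.
Order-2 term: −1/720 · (-3.01408e-06 − (-0.00142798)) = -1.97911e-06.
Partial sum through k=2: 0.112734.
Order-3 term: 1/30240 · (-1.56983e-07 − (-0.000874271)) = 2.89059e-08.

S_3 ≈ 0.112735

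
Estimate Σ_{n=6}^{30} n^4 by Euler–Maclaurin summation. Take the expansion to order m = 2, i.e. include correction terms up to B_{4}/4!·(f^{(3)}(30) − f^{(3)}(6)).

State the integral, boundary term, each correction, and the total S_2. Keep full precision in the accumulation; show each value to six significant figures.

∫_6^30 x^4 dx evaluates to 4.85844e+06.
Boundary: ½(f(6) + f(30)) = ½(1296.00 + 810000) = 405648.
Integral + boundary = 5.26409e+06.
Order-1 term: 1/12 · (108000 − 864.000) = 8928.00.
Partial sum through k=1: 5.27302e+06.
Order-2 term: −1/720 · (720.000 − 144.000) = -0.800000.

S_2 ≈ 5.27302e+06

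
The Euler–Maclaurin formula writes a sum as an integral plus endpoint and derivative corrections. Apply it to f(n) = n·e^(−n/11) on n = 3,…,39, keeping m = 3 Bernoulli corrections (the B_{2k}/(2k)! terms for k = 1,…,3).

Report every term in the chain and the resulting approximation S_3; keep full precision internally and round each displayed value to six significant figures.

S_3 ≈ 103.022

The integral term ∫_3^39 x·e^(−x/11) dx = 101.370.
Endpoint term: (f(3) + f(39))/2 = (2.28390 + 1.12536)/2 = 1.70463.
Running total after boundary: 103.074.
Correction k=1: B_{2}/2! · (f^{(1)}(39) − f^{(1)}(3)) = 1/12 · (-0.0734504 − 0.553673) = -0.0522603.
After k=1: 103.022.
Correction k=2: B_{4}/4! · (f^{(3)}(39) − f^{(3)}(3)) = −1/720 · (-0.000130077 − 0.0171593) = 2.40130e-05.
After k=2: 103.022.
Correction k=3: B_{6}/6! · (f^{(5)}(39) − f^{(5)}(3)) = 1/30240 · (2.86672e-06 − 0.000245808) = -8.03377e-09.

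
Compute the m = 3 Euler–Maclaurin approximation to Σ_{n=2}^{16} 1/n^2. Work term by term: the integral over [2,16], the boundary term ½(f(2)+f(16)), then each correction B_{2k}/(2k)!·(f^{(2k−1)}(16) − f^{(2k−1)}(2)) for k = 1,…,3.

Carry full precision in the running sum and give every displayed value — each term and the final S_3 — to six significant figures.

S_3 ≈ 0.584390

Integral: ∫_2^16 1/x^2 dx = 0.437500.
Boundary: ½(f(2) + f(16)) = ½(0.250000 + 0.00390625) = 0.126953.
So far: 0.564453.
Order-1 term: 1/12 · (-0.000488281 − (-0.250000)) = 0.0207926.
Running total after k=1: 0.585246.
Order-2 term: −1/720 · (-2.28882e-05 − (-0.750000)) = -0.00104163.
Running total after k=2: 0.584204.
Order-3 term: 1/30240 · (-2.68221e-06 − (-5.62500)) = 0.000186012.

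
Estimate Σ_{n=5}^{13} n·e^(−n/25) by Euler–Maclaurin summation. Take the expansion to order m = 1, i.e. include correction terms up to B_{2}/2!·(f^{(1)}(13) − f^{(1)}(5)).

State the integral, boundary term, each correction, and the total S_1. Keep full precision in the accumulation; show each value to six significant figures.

S_1 ≈ 55.1340

Integral: ∫_5^13 x·e^(−x/25) dx = 49.2535.
Endpoint term: (f(5) + f(13))/2 = (4.09365 + 7.72877)/2 = 5.91121.
So far: 55.1648.
k=1: B_{2}/(2)! × [f^{(1)}(13) − f^{(1)}(5)] = 1/12 × (0.285370 − 0.654985) = -0.0308012.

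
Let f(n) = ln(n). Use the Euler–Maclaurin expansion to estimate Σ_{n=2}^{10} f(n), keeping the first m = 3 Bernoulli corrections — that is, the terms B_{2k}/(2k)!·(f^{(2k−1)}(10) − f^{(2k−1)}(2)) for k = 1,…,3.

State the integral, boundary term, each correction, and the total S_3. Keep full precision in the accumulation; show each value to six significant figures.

The integral term ∫_2^10 ln(x) dx = 13.6396.
Boundary: ½(f(2) + f(10)) = ½(0.693147 + 2.30259) = 1.49787.
Integral + boundary = 15.1374.
Order-1 term: 1/12 · (0.100000 − 0.500000) = -0.0333333.
Partial sum through k=1: 15.1041.
Order-2 term: −1/720 · (0.00200000 − 0.250000) = 0.000344444.
Partial sum through k=2: 15.1044.
Order-3 term: 1/30240 · (0.000240000 − 0.750000) = -2.47937e-05.

S_3 ≈ 15.1044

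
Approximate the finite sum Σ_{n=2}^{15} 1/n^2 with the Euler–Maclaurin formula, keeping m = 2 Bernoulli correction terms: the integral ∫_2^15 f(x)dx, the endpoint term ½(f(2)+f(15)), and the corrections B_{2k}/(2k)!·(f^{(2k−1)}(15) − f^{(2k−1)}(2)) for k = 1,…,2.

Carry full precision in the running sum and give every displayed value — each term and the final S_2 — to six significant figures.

The integral term ∫_2^15 1/x^2 dx = 0.433333.
½[f(2) + f(15)] = ½[0.250000 + 0.00444444] = 0.127222.
Running total after boundary: 0.560556.
Order-1 term: 1/12 · (-0.000592593 − (-0.250000)) = 0.0207840.
Partial sum through k=1: 0.581340.
Order-2 term: −1/720 · (-3.16049e-05 − (-0.750000)) = -0.00104162.

S_2 ≈ 0.580298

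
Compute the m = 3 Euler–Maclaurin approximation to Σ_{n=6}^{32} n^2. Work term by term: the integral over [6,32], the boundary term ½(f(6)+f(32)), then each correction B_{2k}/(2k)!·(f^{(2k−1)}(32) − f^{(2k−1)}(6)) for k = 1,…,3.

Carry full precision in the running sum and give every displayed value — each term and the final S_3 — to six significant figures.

Integral: ∫_6^32 x^2 dx = 10850.7.
Endpoint term: (f(6) + f(32))/2 = (36.0000 + 1024.00)/2 = 530.000.
Integral + boundary = 11380.7.
k=1: B_{2}/(2)! × [f^{(1)}(32) − f^{(1)}(6)] = 1/12 × (64.0000 − 12.0000) = 4.33333.
After k=1: 11385.0.
k=2: B_{4}/(4)! × [f^{(3)}(32) − f^{(3)}(6)] = −1/720 × (0.00000 − 0.00000) = 0.00000.
After k=2: 11385.0.
k=3: B_{6}/(6)! × [f^{(5)}(32) − f^{(5)}(6)] = 1/30240 × (0.00000 − 0.00000) = 0.00000.

S_3 ≈ 11385.0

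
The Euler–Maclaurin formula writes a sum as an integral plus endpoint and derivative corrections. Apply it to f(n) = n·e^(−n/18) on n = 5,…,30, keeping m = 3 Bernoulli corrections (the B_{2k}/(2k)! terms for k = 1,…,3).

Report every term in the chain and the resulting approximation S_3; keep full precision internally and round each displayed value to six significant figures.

S_3 ≈ 155.073

∫_5^30 x·e^(−x/18) dx evaluates to 150.402.
½[f(5) + f(30)] = ½[3.78733 + 5.66627] = 4.72680.
So far: 155.129.
Correction k=1: B_{2}/2! · (f^{(1)}(30) − f^{(1)}(5)) = 1/12 · (-0.125917 − 0.547058) = -0.0560813.
Partial sum through k=1: 155.073.
Correction k=2: B_{4}/4! · (f^{(3)}(30) − f^{(3)}(5)) = −1/720 · (0.000777266 − 0.00636416) = 7.75958e-06.
Partial sum through k=2: 155.073.
Correction k=3: B_{6}/6! · (f^{(5)}(30) − f^{(5)}(5)) = 1/30240 · (5.99742e-06 − 3.40737e-05) = -9.28448e-10.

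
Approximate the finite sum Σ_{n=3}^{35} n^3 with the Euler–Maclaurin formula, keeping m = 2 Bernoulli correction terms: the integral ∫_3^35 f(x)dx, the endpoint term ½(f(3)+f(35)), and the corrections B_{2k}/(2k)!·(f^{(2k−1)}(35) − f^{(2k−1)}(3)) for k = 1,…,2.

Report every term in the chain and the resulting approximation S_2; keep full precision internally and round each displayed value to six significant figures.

Integral: ∫_3^35 x^3 dx = 375136.
Boundary: ½(f(3) + f(35)) = ½(27.0000 + 42875.0) = 21451.0.
So far: 396587.
Correction k=1: B_{2}/2! · (f^{(1)}(35) − f^{(1)}(3)) = 1/12 · (3675.00 − 27.0000) = 304.000.
Partial sum through k=1: 396891.
Correction k=2: B_{4}/4! · (f^{(3)}(35) − f^{(3)}(3)) = −1/720 · (6.00000 − 6.00000) = 0.00000.

S_2 ≈ 396891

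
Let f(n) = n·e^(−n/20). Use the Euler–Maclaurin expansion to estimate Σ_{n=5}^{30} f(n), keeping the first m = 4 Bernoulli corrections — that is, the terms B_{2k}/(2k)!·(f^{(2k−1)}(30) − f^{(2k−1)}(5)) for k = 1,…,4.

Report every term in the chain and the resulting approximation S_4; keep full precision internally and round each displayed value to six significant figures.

S_4 ≈ 171.506

Integral: ∫_5^30 x·e^(−x/20) dx = 166.270.
½[f(5) + f(30)] = ½[3.89400 + 6.69390] = 5.29395.
So far: 171.564.
Correction k=1: B_{2}/2! · (f^{(1)}(30) − f^{(1)}(5)) = 1/12 · (-0.111565 − 0.584101) = -0.0579721.
After k=1: 171.506.
Correction k=2: B_{4}/4! · (f^{(3)}(30) − f^{(3)}(5)) = −1/720 · (0.000836738 − 0.00535426) = 6.27433e-06.
After k=2: 171.506.
Correction k=3: B_{6}/6! · (f^{(5)}(30) − f^{(5)}(5)) = 1/30240 · (4.88097e-06 − 2.31206e-05) = -6.03164e-10.
After k=3: 171.506.
Correction k=4: B_{8}/8! · (f^{(7)}(30) − f^{(7)}(5)) = −1/1209600 · (1.91752e-08 − 8.21391e-08) = 5.20535e-14.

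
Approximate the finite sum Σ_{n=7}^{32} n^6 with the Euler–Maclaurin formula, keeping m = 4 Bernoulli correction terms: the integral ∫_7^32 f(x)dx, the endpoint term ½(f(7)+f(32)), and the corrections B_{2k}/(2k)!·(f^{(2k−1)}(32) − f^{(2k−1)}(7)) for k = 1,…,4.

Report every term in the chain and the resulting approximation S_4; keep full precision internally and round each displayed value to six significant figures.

∫_7^32 x^6 dx evaluates to 4.90842e+09.
Boundary: ½(f(7) + f(32)) = ½(117649 + 1.07374e+09) = 5.36930e+08.
So far: 5.44535e+09.
k=1: B_{2}/(2)! × [f^{(1)}(32) − f^{(1)}(7)] = 1/12 × (2.01327e+08 − 100842) = 1.67688e+07.
Running total after k=1: 5.46211e+09.
k=2: B_{4}/(4)! × [f^{(3)}(32) − f^{(3)}(7)] = −1/720 × (3.93216e+06 − 41160.0) = -5404.17.
Running total after k=2: 5.46211e+09.
k=3: B_{6}/(6)! × [f^{(5)}(32) − f^{(5)}(7)] = 1/30240 × (23040.0 − 5040.00) = 0.595238.
Running total after k=3: 5.46211e+09.
k=4: B_{8}/(8)! × [f^{(7)}(32) − f^{(7)}(7)] = −1/1209600 × (0.00000 − 0.00000) = 0.00000.

S_4 ≈ 5.46211e+09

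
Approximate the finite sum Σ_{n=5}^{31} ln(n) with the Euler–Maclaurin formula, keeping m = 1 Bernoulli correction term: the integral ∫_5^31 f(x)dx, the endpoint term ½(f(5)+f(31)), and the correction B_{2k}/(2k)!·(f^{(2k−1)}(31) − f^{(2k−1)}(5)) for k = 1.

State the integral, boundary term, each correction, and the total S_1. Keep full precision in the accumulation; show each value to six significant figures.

The integral term ∫_5^31 ln(x) dx = 72.4064.
Boundary: ½(f(5) + f(31)) = ½(1.60944 + 3.43399) = 2.52171.
Running total after boundary: 74.9281.
Correction k=1: B_{2}/2! · (f^{(1)}(31) − f^{(1)}(5)) = 1/12 · (0.0322581 − 0.200000) = -0.0139785.

S_1 ≈ 74.9141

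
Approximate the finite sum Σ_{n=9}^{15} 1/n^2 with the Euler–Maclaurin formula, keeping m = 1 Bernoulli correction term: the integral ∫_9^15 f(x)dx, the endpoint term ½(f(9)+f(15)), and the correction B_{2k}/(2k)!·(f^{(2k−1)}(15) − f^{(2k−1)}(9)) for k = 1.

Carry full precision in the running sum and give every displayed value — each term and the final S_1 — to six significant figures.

S_1 ≈ 0.0530187

∫_9^15 1/x^2 dx evaluates to 0.0444444.
Endpoint term: (f(9) + f(15))/2 = (0.0123457 + 0.00444444)/2 = 0.00839506.
So far: 0.0528395.
Order-1 term: 1/12 · (-0.000592593 − (-0.00274348)) = 0.000179241.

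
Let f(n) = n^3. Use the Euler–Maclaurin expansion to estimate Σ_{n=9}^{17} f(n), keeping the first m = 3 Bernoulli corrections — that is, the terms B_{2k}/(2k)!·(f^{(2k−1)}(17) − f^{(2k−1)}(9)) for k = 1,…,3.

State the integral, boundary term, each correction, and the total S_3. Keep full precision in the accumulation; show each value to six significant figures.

S_3 ≈ 22113.0

The integral term ∫_9^17 x^3 dx = 19240.0.
Boundary: ½(f(9) + f(17)) = ½(729.000 + 4913.00) = 2821.00.
Integral + boundary = 22061.0.
Correction k=1: B_{2}/2! · (f^{(1)}(17) − f^{(1)}(9)) = 1/12 · (867.000 − 243.000) = 52.0000.
Partial sum through k=1: 22113.0.
Correction k=2: B_{4}/4! · (f^{(3)}(17) − f^{(3)}(9)) = −1/720 · (6.00000 − 6.00000) = 0.00000.
Partial sum through k=2: 22113.0.
Correction k=3: B_{6}/6! · (f^{(5)}(17) − f^{(5)}(9)) = 1/30240 · (0.00000 − 0.00000) = 0.00000.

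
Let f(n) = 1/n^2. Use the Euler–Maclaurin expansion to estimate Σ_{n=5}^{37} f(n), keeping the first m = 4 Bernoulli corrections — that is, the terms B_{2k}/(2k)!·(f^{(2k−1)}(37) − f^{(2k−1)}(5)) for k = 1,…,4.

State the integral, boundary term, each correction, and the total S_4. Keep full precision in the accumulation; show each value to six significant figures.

S_4 ≈ 0.194658

Integral: ∫_5^37 1/x^2 dx = 0.172973.
½[f(5) + f(37)] = ½[0.0400000 + 0.000730460] = 0.0203652.
Integral + boundary = 0.193338.
Order-1 term: 1/12 · (-3.94843e-05 − (-0.0160000)) = 0.00133004.
After k=1: 0.194668.
Order-2 term: −1/720 · (-3.46101e-07 − (-0.00768000)) = -1.06662e-05.
After k=2: 0.194658.
Order-3 term: 1/30240 · (-7.58439e-09 − (-0.00921600)) = 3.04762e-07.
After k=3: 0.194658.
Order-4 term: −1/1209600 · (-3.10245e-10 − (-0.0206438)) = -1.70667e-08.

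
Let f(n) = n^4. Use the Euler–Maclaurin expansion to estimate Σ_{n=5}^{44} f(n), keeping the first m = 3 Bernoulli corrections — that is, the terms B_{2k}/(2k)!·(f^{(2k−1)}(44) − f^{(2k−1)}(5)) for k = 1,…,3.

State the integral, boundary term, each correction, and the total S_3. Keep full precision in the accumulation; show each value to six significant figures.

S_3 ≈ 3.48853e+07

∫_5^44 x^4 dx evaluates to 3.29826e+07.
Boundary: ½(f(5) + f(44)) = ½(625.000 + 3.74810e+06) = 1.87436e+06.
Running total after boundary: 3.48570e+07.
Order-1 term: 1/12 · (340736 − 500.000) = 28353.0.
After k=1: 3.48853e+07.
Order-2 term: −1/720 · (1056.00 − 120.000) = -1.30000.
After k=2: 3.48853e+07.
Order-3 term: 1/30240 · (0.00000 − 0.00000) = 0.00000.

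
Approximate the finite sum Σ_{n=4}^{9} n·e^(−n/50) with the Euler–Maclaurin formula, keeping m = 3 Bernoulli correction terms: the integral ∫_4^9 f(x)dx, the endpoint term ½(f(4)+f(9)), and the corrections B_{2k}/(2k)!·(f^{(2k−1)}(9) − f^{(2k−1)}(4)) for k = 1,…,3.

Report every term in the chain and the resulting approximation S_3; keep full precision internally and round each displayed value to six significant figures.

S_3 ≈ 33.9583

∫_4^9 x·e^(−x/50) dx evaluates to 28.3670.
Boundary: ½(f(4) + f(9)) = ½(3.69247 + 7.51743) = 5.60495.
So far: 33.9720.
Order-1 term: 1/12 · (0.684922 − 0.849267) = -0.0136955.
Partial sum through k=1: 33.9583.
Order-2 term: −1/720 · (0.000942185 − 0.00107820) = 1.88910e-07.
Partial sum through k=2: 33.9583.
Order-3 term: 1/30240 · (6.44160e-07 − 7.26677e-07) = -2.72873e-12.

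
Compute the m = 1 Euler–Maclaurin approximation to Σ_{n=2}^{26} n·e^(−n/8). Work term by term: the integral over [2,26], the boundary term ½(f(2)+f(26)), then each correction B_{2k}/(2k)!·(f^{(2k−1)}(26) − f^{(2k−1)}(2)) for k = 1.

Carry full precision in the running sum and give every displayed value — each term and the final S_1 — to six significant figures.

S_1 ≈ 52.9844

∫_2^26 x·e^(−x/8) dx evaluates to 51.7575.
Boundary: ½(f(2) + f(26)) = ½(1.55760 + 1.00813) = 1.28287.
Running total after boundary: 53.0403.
k=1: B_{2}/(2)! × [f^{(1)}(26) − f^{(1)}(2)] = 1/12 × (-0.0872420 − 0.584101) = -0.0559452.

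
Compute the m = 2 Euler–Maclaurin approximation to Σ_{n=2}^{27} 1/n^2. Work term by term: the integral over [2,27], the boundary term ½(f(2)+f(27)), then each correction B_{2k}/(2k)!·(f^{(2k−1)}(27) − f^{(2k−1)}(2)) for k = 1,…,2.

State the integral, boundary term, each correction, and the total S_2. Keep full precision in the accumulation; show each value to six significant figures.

The integral term ∫_2^27 1/x^2 dx = 0.462963.
Endpoint term: (f(2) + f(27))/2 = (0.250000 + 0.00137174)/2 = 0.125686.
Running total after boundary: 0.588649.
Order-1 term: 1/12 · (-0.000101611 − (-0.250000)) = 0.0208249.
Running total after k=1: 0.609474.
Order-2 term: −1/720 · (-1.67260e-06 − (-0.750000)) = -0.00104166.

S_2 ≈ 0.608432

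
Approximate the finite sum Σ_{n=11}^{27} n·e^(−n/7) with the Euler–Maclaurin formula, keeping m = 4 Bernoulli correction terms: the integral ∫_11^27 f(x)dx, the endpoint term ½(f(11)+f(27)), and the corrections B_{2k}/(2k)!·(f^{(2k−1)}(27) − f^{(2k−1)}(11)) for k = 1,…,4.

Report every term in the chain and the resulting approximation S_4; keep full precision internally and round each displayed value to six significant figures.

∫_11^27 x·e^(−x/7) dx evaluates to 21.1477.
½[f(11) + f(27)] = ½[2.28523 + 0.570464] = 1.42785.
Integral + boundary = 22.5756.
k=1: B_{2}/(2)! × [f^{(1)}(27) − f^{(1)}(11)] = 1/12 × (-0.0603665 − (-0.118713)) = 0.00486223.
Running total after k=1: 22.5805.
k=2: B_{4}/(4)! × [f^{(3)}(27) − f^{(3)}(11)] = −1/720 × (-0.000369591 − 0.00605680) = 8.92554e-06.
Running total after k=2: 22.5805.
k=3: B_{6}/(6)! × [f^{(5)}(27) − f^{(5)}(11)] = 1/30240 × (1.00569e-05 − 0.000296660) = -9.47760e-09.
Running total after k=3: 22.5805.
k=4: B_{8}/(8)! × [f^{(7)}(27) − f^{(7)}(11)] = −1/1209600 × (5.64418e-07 − 9.58594e-06) = 7.45827e-12.

S_4 ≈ 22.5805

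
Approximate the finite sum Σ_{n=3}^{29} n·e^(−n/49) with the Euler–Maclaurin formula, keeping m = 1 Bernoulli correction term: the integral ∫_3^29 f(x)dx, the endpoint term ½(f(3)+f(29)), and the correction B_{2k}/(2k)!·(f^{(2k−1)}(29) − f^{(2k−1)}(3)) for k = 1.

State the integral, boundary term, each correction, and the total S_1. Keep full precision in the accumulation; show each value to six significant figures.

The integral term ∫_3^29 x·e^(−x/49) dx = 281.928.
½[f(3) + f(29)] = ½[2.82184 + 16.0460] = 9.43391.
Running total after boundary: 291.362.
Correction k=1: B_{2}/2! · (f^{(1)}(29) − f^{(1)}(3)) = 1/12 · (0.225841 − 0.883024) = -0.0547652.

S_1 ≈ 291.308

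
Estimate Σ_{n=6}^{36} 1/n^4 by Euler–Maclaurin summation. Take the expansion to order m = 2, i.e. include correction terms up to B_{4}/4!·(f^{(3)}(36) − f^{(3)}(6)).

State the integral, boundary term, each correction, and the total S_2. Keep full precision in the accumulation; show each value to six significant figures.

S_2 ≈ 0.00196443

Integral: ∫_6^36 1/x^4 dx = 0.00153607.
½[f(6) + f(36)] = ½[0.000771605 + 5.95374e-07] = 0.000386100.
Running total after boundary: 0.00192217.
Order-1 term: 1/12 · (-6.61527e-08 − (-0.000514403)) = 4.28614e-05.
Partial sum through k=1: 0.00196503.
Order-2 term: −1/720 · (-1.53131e-09 − (-0.000428669)) = -5.95372e-07.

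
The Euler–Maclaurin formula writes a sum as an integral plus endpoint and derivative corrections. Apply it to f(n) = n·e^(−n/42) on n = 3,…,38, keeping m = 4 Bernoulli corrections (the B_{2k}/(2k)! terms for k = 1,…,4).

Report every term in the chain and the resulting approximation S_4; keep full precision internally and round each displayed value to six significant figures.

Integral: ∫_3^38 x·e^(−x/42) dx = 400.124.
Endpoint term: (f(3) + f(38))/2 = (2.79319 + 15.3763)/2 = 9.08472.
Running total after boundary: 409.209.
k=1: B_{2}/(2)! × [f^{(1)}(38) − f^{(1)}(3)] = 1/12 × (0.0385370 − 0.864558) = -0.0688351.
After k=1: 409.140.
k=2: B_{4}/(4)! × [f^{(3)}(38) − f^{(3)}(3)] = −1/720 × (0.000480620 − 0.00154574) = 1.47933e-06.
After k=2: 409.140.
k=3: B_{6}/(6)! × [f^{(5)}(38) − f^{(5)}(3)] = 1/30240 × (5.32536e-07 − 1.47470e-06) = -3.11561e-11.
After k=3: 409.140.
k=4: B_{8}/(8)! × [f^{(7)}(38) − f^{(7)}(3)] = −1/1209600 × (4.49326e-10 − 1.17524e-09) = 6.00128e-16.

S_4 ≈ 409.140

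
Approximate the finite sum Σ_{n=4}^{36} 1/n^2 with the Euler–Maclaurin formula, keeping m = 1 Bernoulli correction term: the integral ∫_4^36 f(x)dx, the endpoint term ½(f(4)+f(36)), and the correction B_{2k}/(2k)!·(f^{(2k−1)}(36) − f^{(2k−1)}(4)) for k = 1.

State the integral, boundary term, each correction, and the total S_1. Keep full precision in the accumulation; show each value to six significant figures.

∫_4^36 1/x^2 dx evaluates to 0.222222.
Boundary: ½(f(4) + f(36)) = ½(0.0625000 + 0.000771605) = 0.0316358.
Integral + boundary = 0.253858.
Order-1 term: 1/12 · (-4.28669e-05 − (-0.0312500)) = 0.00260059.

S_1 ≈ 0.256459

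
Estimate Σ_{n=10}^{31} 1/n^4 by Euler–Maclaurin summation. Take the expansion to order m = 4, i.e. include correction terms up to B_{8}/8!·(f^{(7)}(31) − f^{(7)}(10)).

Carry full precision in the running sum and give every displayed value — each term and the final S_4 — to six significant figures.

The integral term ∫_10^31 1/x^4 dx = 0.000322144.
Endpoint term: (f(10) + f(31))/2 = (0.000100000 + 1.08281e-06)/2 = 5.05414e-05.
So far: 0.000372686.
Order-1 term: 1/12 · (-1.39718e-07 − (-4.00000e-05)) = 3.32169e-06.
After k=1: 0.000376007.
Order-2 term: −1/720 · (-4.36164e-09 − (-1.20000e-05)) = -1.66606e-08.
After k=2: 0.000375991.
Order-3 term: 1/30240 · (-2.54164e-10 − (-6.72000e-06)) = 2.22214e-10.
After k=3: 0.000375991.
Order-4 term: −1/1209600 · (-2.38031e-11 − (-6.04800e-06)) = -4.99998e-12.

S_4 ≈ 0.000375991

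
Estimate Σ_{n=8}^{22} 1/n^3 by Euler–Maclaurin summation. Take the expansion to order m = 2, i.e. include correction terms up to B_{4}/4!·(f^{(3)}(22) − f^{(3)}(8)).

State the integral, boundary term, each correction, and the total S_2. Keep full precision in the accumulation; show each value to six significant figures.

S_2 ≈ 0.00786261

The integral term ∫_8^22 1/x^3 dx = 0.00677944.
Boundary: ½(f(8) + f(22)) = ½(0.00195312 + 9.39144e-05) = 0.00102352.
Integral + boundary = 0.00780296.
k=1: B_{2}/(2)! × [f^{(1)}(22) − f^{(1)}(8)] = 1/12 × (-1.28065e-05 − (-0.000732422)) = 5.99679e-05.
After k=1: 0.00786293.
k=2: B_{4}/(4)! × [f^{(3)}(22) − f^{(3)}(8)] = −1/720 × (-5.29194e-07 − (-0.000228882)) = -3.17156e-07.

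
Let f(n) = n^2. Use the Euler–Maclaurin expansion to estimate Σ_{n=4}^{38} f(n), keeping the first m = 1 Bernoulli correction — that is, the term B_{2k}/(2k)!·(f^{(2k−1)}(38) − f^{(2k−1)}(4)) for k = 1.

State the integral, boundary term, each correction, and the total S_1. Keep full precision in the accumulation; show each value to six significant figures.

S_1 ≈ 19005.0

∫_4^38 x^2 dx evaluates to 18269.3.
Endpoint term: (f(4) + f(38))/2 = (16.0000 + 1444.00)/2 = 730.000.
Running total after boundary: 18999.3.
Correction k=1: B_{2}/2! · (f^{(1)}(38) − f^{(1)}(4)) = 1/12 · (76.0000 − 8.00000) = 5.66667.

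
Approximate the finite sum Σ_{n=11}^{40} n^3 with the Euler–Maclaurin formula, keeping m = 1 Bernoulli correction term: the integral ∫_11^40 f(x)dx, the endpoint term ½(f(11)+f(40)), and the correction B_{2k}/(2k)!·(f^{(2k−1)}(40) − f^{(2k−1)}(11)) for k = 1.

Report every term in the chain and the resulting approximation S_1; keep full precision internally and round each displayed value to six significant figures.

S_1 ≈ 669375

The integral term ∫_11^40 x^3 dx = 636340.
Boundary: ½(f(11) + f(40)) = ½(1331.00 + 64000.0) = 32665.5.
Running total after boundary: 669005.
k=1: B_{2}/(2)! × [f^{(1)}(40) − f^{(1)}(11)] = 1/12 × (4800.00 − 363.000) = 369.750.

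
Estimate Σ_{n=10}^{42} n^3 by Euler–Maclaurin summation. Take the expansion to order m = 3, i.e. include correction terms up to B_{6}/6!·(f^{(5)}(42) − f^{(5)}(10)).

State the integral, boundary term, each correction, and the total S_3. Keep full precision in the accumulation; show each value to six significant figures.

The integral term ∫_10^42 x^3 dx = 775424.
Boundary: ½(f(10) + f(42)) = ½(1000.00 + 74088.0) = 37544.0.
Integral + boundary = 812968.
Order-1 term: 1/12 · (5292.00 − 300.000) = 416.000.
After k=1: 813384.
Order-2 term: −1/720 · (6.00000 − 6.00000) = 0.00000.
After k=2: 813384.
Order-3 term: 1/30240 · (0.00000 − 0.00000) = 0.00000.

S_3 ≈ 813384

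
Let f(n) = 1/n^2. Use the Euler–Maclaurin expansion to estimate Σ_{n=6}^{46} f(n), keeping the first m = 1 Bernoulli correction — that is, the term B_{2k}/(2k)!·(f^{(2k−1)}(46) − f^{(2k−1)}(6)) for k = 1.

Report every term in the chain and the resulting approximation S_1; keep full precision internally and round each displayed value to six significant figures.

Integral: ∫_6^46 1/x^2 dx = 0.144928.
Endpoint term: (f(6) + f(46))/2 = (0.0277778 + 0.000472590)/2 = 0.0141252.
Integral + boundary = 0.159053.
k=1: B_{2}/(2)! × [f^{(1)}(46) − f^{(1)}(6)] = 1/12 × (-2.05474e-05 − (-0.00925926)) = 0.000769893.

S_1 ≈ 0.159823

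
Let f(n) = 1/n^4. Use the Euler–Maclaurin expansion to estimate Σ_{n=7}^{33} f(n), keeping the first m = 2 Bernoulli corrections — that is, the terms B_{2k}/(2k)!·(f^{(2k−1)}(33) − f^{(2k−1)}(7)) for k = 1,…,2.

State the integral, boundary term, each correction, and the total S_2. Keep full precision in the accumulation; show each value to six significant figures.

∫_7^33 1/x^4 dx evaluates to 0.000962542.
Boundary: ½(f(7) + f(33)) = ½(0.000416493 + 8.43226e-07) = 0.000208668.
So far: 0.00117121.
Correction k=1: B_{2}/2! · (f^{(1)}(33) − f^{(1)}(7)) = 1/12 · (-1.02209e-07 − (-0.000237996)) = 1.98245e-05.
Partial sum through k=1: 0.00119103.
Correction k=2: B_{4}/4! · (f^{(3)}(33) − f^{(3)}(7)) = −1/720 · (-2.81568e-09 − (-0.000145712)) = -2.02374e-07.

S_2 ≈ 0.00119083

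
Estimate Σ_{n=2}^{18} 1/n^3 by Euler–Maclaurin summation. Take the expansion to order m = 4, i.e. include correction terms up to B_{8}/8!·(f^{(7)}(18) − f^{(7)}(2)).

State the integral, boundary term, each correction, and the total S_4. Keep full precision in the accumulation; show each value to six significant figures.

The integral term ∫_2^18 1/x^3 dx = 0.123457.
½[f(2) + f(18)] = ½[0.125000 + 0.000171468] = 0.0625857.
Running total after boundary: 0.186043.
Correction k=1: B_{2}/2! · (f^{(1)}(18) − f^{(1)}(2)) = 1/12 · (-2.85780e-05 − (-0.187500)) = 0.0156226.
Running total after k=1: 0.201665.
Correction k=2: B_{4}/4! · (f^{(3)}(18) − f^{(3)}(2)) = −1/720 · (-1.76407e-06 − (-0.937500)) = -0.00130208.
Running total after k=2: 0.200363.
Correction k=3: B_{6}/6! · (f^{(5)}(18) − f^{(5)}(2)) = 1/30240 · (-2.28676e-07 − (-9.84375)) = 0.000325521.
Running total after k=3: 0.200689.
Correction k=4: B_{8}/8! · (f^{(7)}(18) − f^{(7)}(2)) = −1/1209600 · (-5.08169e-08 − (-177.188)) = -0.000146484.

S_4 ≈ 0.200542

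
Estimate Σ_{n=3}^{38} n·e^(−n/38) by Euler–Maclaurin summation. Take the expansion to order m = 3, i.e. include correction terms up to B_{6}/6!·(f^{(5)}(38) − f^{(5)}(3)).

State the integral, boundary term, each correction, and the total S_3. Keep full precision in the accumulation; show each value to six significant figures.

S_3 ≈ 385.599

∫_3^38 x·e^(−x/38) dx evaluates to 377.294.
Endpoint term: (f(3) + f(38))/2 = (2.77227 + 13.9794)/2 = 8.37584.
Running total after boundary: 385.670.
Correction k=1: B_{2}/2! · (f^{(1)}(38) − f^{(1)}(3)) = 1/12 · (0.00000 − 0.851134) = -0.0709278.
Running total after k=1: 385.599.
Correction k=2: B_{4}/4! · (f^{(3)}(38) − f^{(3)}(3)) = −1/720 · (0.000509528 − 0.00186933) = 1.88861e-06.
Running total after k=2: 385.599.
Correction k=3: B_{6}/6! · (f^{(5)}(38) − f^{(5)}(3)) = 1/30240 · (7.05718e-07 − 2.18091e-06) = -4.87827e-11.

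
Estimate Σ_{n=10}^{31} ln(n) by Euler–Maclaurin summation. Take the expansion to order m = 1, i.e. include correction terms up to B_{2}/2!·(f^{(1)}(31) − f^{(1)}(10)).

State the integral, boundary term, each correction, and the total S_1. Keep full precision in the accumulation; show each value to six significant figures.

∫_10^31 ln(x) dx evaluates to 62.4278.
½[f(10) + f(31)] = ½[2.30259 + 3.43399] = 2.86829.
Running total after boundary: 65.2960.
k=1: B_{2}/(2)! × [f^{(1)}(31) − f^{(1)}(10)] = 1/12 × (0.0322581 − 0.100000) = -0.00564516.

S_1 ≈ 65.2904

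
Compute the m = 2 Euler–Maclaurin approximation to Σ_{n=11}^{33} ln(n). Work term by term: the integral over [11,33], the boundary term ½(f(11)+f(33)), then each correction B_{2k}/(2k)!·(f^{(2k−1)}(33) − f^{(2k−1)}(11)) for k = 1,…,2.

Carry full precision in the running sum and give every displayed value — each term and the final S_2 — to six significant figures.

Integral: ∫_11^33 ln(x) dx = 67.0079.
Boundary: ½(f(11) + f(33)) = ½(2.39790 + 3.49651) = 2.94720.
Integral + boundary = 69.9551.
Order-1 term: 1/12 · (0.0303030 − 0.0909091) = -0.00505051.
After k=1: 69.9501.
Order-2 term: −1/720 · (5.56529e-05 − 0.00150263) = 2.00969e-06.

S_2 ≈ 69.9501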